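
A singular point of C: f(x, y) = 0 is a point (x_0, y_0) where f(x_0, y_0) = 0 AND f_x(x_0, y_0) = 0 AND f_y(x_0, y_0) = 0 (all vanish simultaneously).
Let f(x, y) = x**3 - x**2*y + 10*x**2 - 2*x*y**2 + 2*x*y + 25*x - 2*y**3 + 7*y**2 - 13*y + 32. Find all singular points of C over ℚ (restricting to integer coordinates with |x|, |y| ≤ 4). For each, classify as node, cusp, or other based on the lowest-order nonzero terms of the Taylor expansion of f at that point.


Singular points: {(-3, 2)}; classification: node.

Compute partial derivatives:
  f_x = 3*x**2 - 2*x*y + 20*x - 2*y**2 + 2*y + 25.
  f_y = -x**2 - 4*x*y + 2*x - 6*y**2 + 14*y - 13.
Scan x_0 ∈ {−4, ..., 4}. For each x_0, f_y(x_0, y) is a polynomial in y; find its integer roots y ∈ {−4, ..., 4}, then test f_x and f at those candidates.
  x = -4: f_y(-4, y) = -6*y**2 + 30*y - 37; no integer root y with |y| ≤ 4.
  x = -3: f_y(-3, y) = -6*y**2 + 26*y - 28; vanishes at y ∈ {2}. (-3, 2): f_x = 0, f = 0 — SINGULAR.
  x = -2: f_y(-2, y) = -6*y**2 + 22*y - 21; no integer root y with |y| ≤ 4.
  x = -1: f_y(-1, y) = -6*y**2 + 18*y - 16; no integer root y with |y| ≤ 4.
  x = 0: f_y(0, y) = -6*y**2 + 14*y - 13; no integer root y with |y| ≤ 4.
  x = 1: f_y(1, y) = -6*y**2 + 10*y - 12; no integer root y with |y| ≤ 4.
  x = 2: f_y(2, y) = -6*y**2 + 6*y - 13; no integer root y with |y| ≤ 4.
  x = 3: f_y(3, y) = -6*y**2 + 2*y - 16; no integer root y with |y| ≤ 4.
  x = 4: f_y(4, y) = -6*y**2 - 2*y - 21; no integer root y with |y| ≤ 4.
Only singular point on the grid: (-3, 2).
Classify: substitute x = -3 + u, y = 2 + v and expand: f = u**3 - u**2*v - u**2 - 2*u*v**2 - 2*v**3 + v**2.
No constant or linear terms (consistent with a singular point). Quadratic part: -u**2 + v**2. Cubic part: u**3 - u**2*v - 2*u*v**2 - 2*v**3.
The quadratic part v**2 - u**2 = (v − u)(v + u) splits into two distinct linear factors, so there are two distinct tangent lines y − 2 = ±(x − -3) — this is a node (ordinary double point).
Classification: node.


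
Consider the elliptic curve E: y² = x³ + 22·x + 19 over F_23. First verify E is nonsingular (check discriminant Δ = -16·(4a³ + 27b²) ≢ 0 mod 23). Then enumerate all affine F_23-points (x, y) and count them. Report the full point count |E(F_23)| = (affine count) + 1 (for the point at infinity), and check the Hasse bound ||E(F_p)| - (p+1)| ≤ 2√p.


Affine points = {(2, 5), (2, 18), (5, 1), (5, 22), (9, 7), (9, 16), (13, 8), (13, 15), (14, 9), (14, 14), (17, 4), (17, 19), (20, 8), (20, 15), (21, 6), (21, 17)}; affine count = 16; |E(F_23)| = 17.

Discriminant check: Δ ∝ 4a³ + 27b² = 4·22³ + 27·19² = 4·10648 + 27·361 ≡ 14 (mod 23). Nonzero ⇒ E is nonsingular.
For each x ∈ F_23, compute rhs = x³ + 22·x + 19 mod 23, then count y ∈ F_23 with y² ≡ rhs.
  x = 0: rhs = 19, matching y values: none (0 points).
  x = 1: rhs = 19, matching y values: none (0 points).
  x = 2: rhs = 2, matching y values: 5, 18 (2 points).
  x = 3: rhs = 20, matching y values: none (0 points).
  x = 4: rhs = 10, matching y values: none (0 points).
  x = 5: rhs = 1, matching y values: 1, 22 (2 points).
  x = 6: rhs = 22, matching y values: none (0 points).
  x = 7: rhs = 10, matching y values: none (0 points).
  x = 8: rhs = 17, matching y values: none (0 points).
  x = 9: rhs = 3, matching y values: 7, 16 (2 points).
  x = 10: rhs = 20, matching y values: none (0 points).
  x = 11: rhs = 5, matching y values: none (0 points).
  x = 12: rhs = 10, matching y values: none (0 points).
  x = 13: rhs = 18, matching y values: 8, 15 (2 points).
  x = 14: rhs = 12, matching y values: 9, 14 (2 points).
  x = 15: rhs = 21, matching y values: none (0 points).
  x = 16: rhs = 5, matching y values: none (0 points).
  x = 17: rhs = 16, matching y values: 4, 19 (2 points).
  x = 18: rhs = 14, matching y values: none (0 points).
  x = 19: rhs = 5, matching y values: none (0 points).
  x = 20: rhs = 18, matching y values: 8, 15 (2 points).
  x = 21: rhs = 13, matching y values: 6, 17 (2 points).
  x = 22: rhs = 19, matching y values: none (0 points).
Total affine count: 16.
Full point count |E(F_23)| = 16 + 1 = 17.
Hasse bound: |17 − (23+1)| = |-7| = 7 ≤ 2√23 ≈ 9.5917 ✓.


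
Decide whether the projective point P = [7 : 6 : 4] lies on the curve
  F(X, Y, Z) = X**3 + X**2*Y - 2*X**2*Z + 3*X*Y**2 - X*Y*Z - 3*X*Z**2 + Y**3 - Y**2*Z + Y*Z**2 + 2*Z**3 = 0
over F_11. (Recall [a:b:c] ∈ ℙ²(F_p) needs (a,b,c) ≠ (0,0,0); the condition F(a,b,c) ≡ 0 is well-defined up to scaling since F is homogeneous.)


F(7,6,4) ≡ 1 (mod 11); P is NOT on the curve.

Evaluate F(7, 6, 4) term-by-term (mod 11).
  X**3 ↦ 1·343·1·1 = 343
  X**2*Y ↦ 1·49·6·1 = 294
  -2*X**2*Z ↦ -2·49·1·4 = -392
  3*X*Y**2 ↦ 3·7·36·1 = 756
  -X*Y*Z ↦ -1·7·6·4 = -168
  -3*X*Z**2 ↦ -3·7·1·16 = -336
  Y**3 ↦ 1·1·216·1 = 216
  -Y**2*Z ↦ -1·1·36·4 = -144
  Y*Z**2 ↦ 1·1·6·16 = 96
  2*Z**3 ↦ 2·1·1·64 = 128
Sum: F(7, 6, 4) = (343) + (294) + (-392) + (756) + (-168) + (-336) + (216) + (-144) + (96) + (128) = 793.
Reducing mod 11: 793 ≡ 1 (mod 11).
Since F(a, b, c) ≡ 1 ≠ 0 (mod 11), P does NOT lie on the curve.


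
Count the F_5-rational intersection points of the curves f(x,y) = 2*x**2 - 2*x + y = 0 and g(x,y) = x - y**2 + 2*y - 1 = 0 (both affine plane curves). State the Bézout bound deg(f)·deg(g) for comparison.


Common zeros: {(1, 0)}; count = 1; Bézout bound = 4.

deg(f) = 2, deg(g) = 2, so Bézout bound = 4.
Scan x ∈ F_5. For each x, list the y ∈ F_5 with f(x, y) ≡ 0 and those with g(x, y) ≡ 0 (mod 5); the common zeros in that column are the intersection.
  x = 0: f ≡ 0 at y ∈ {0}; g ≡ 0 at y ∈ {1}; common: ∅.
  x = 1: f ≡ 0 at y ∈ {0}; g ≡ 0 at y ∈ {0, 2}; common: {0}.
  x = 2: f ≡ 0 at y ∈ {1}; g ≡ 0 at y ∈ ∅; common: ∅.
  x = 3: f ≡ 0 at y ∈ {3}; g ≡ 0 at y ∈ ∅; common: ∅.
  x = 4: f ≡ 0 at y ∈ {1}; g ≡ 0 at y ∈ {3, 4}; common: ∅.
Collecting: common zeros = {(1, 0)}, so the count is 1.
Comparison with the Bézout bound: 1 ≤ 4 = deg(f)·deg(g), as expected for curves with no common component (the affine F_5-count falls short of the bound because intersections may lie at infinity, over extension fields, or carry multiplicity).


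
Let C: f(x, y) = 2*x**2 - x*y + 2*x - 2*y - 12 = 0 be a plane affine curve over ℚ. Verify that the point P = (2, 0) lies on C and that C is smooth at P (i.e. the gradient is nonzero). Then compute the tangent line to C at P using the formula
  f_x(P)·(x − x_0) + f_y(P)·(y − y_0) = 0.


Tangent line at P: 10*x - 4*y - 20 = 0.

Step 1: f(2, 0) = 0, so P lies on C.
Step 2: partial derivatives
  f_x(x, y) = 4*x - y + 2, f_y(x, y) = -x - 2.
  f_x(P) = 10, f_y(P) = -4 (gradient nonzero, so P is smooth).
Step 3: tangent line at P: 10·(x − 2) + -4·(y − 0) = 0.
Expanding: 10*x - 4*y - 20 = 0.


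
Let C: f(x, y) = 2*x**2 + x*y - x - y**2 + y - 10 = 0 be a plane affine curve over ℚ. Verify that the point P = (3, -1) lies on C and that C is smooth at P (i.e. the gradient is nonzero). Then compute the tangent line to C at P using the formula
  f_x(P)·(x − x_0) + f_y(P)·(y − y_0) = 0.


Tangent line at P: 10*x + 6*y - 24 = 0.

Step 1: f(3, -1) = 0, so P lies on C.
Step 2: partial derivatives
  f_x(x, y) = 4*x + y - 1, f_y(x, y) = x - 2*y + 1.
  f_x(P) = 10, f_y(P) = 6 (gradient nonzero, so P is smooth).
Step 3: tangent line at P: 10·(x − 3) + 6·(y − -1) = 0.
Expanding: 10*x + 6*y - 24 = 0.


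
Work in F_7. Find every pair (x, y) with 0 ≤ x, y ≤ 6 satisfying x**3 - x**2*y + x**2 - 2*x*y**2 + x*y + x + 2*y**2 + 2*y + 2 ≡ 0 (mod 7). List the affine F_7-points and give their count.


Affine F_7-points: {(0, 2), (0, 4), (1, 1), (2, 1), (2, 6), (3, 3), (4, 1), (4, 2), (5, 5)}; count = 9.

For each of the 49 pairs (x, y) ∈ F_7², evaluate f(x, y) mod 7. Record the zeros.
  x = 0: [0↦2, 1↦6, 2↦0, 3↦5, 4↦0, 5↦6, 6↦2]  zeros at y ∈ {2, 4}
  x = 1: [0↦5, 1↦0, 2↦2, 3↦4, 4↦6, 5↦1, 6↦3]  zeros at y ∈ {1}
  x = 2: [0↦2, 1↦0, 2↦1, 3↦5, 4↦5, 5↦1, 6↦0]  zeros at y ∈ {1, 6}
  x = 3: [0↦6, 1↦5, 2↦3, 3↦0, 4↦3, 5↦5, 6↦6]  zeros at y ∈ {3}
  x = 4: [0↦2, 1↦0, 2↦0, 3↦2, 4↦6, 5↦5, 6↦6]  zeros at y ∈ {1, 2}
  x = 5: [0↦3, 1↦5, 2↦5, 3↦3, 4↦6, 5↦0, 6↦6]  zeros at y ∈ {5}
  x = 6: [0↦1, 1↦5, 2↦3, 3↦2, 4↦2, 5↦3, 6↦5]  zeros at y ∈ ∅
Collecting zeros: affine points = {(0, 2), (0, 4), (1, 1), (2, 1), (2, 6), (3, 3), (4, 1), (4, 2), (5, 5)}.
Total count |C(F_7)_aff| = 9.


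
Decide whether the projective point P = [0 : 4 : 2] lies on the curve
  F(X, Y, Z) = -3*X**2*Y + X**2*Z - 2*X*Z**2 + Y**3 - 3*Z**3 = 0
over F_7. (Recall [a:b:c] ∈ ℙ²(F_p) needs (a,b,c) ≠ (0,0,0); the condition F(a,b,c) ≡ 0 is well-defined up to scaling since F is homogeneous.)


F(0,4,2) ≡ 5 (mod 7); P is NOT on the curve.

Evaluate F(0, 4, 2) term-by-term (mod 7).
  -3*X**2*Y ↦ -3·0·4·1 = 0
  X**2*Z ↦ 1·0·1·2 = 0
  -2*X*Z**2 ↦ -2·0·1·4 = 0
  Y**3 ↦ 1·1·64·1 = 64
  -3*Z**3 ↦ -3·1·1·8 = -24
Sum: F(0, 4, 2) = (0) + (0) + (0) + (64) + (-24) = 40.
Reducing mod 7: 40 ≡ 5 (mod 7).
Since F(a, b, c) ≡ 5 ≠ 0 (mod 7), P does NOT lie on the curve.


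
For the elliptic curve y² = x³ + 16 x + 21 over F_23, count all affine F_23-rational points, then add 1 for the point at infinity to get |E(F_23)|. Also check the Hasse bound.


Affine points = {(3, 2), (3, 21), (7, 4), (7, 19), (10, 10), (10, 13), (12, 3), (12, 20), (15, 5), (15, 18), (16, 7), (16, 16), (17, 10), (17, 13), (18, 0), (19, 10), (19, 13), (21, 2), (21, 21), (22, 2), (22, 21)}; affine count = 21; |E(F_23)| = 22.

Discriminant check: Δ ∝ 4a³ + 27b² = 4·16³ + 27·21² = 4·4096 + 27·441 ≡ 1 (mod 23). Nonzero ⇒ E is nonsingular.
For each x ∈ F_23, compute rhs = x³ + 16·x + 21 mod 23, then count y ∈ F_23 with y² ≡ rhs.
  x = 0: rhs = 21, matching y values: none (0 points).
  x = 1: rhs = 15, matching y values: none (0 points).
  x = 2: rhs = 15, matching y values: none (0 points).
  x = 3: rhs = 4, matching y values: 2, 21 (2 points).
  x = 4: rhs = 11, matching y values: none (0 points).
  x = 5: rhs = 19, matching y values: none (0 points).
  x = 6: rhs = 11, matching y values: none (0 points).
  x = 7: rhs = 16, matching y values: 4, 19 (2 points).
  x = 8: rhs = 17, matching y values: none (0 points).
  x = 9: rhs = 20, matching y values: none (0 points).
  x = 10: rhs = 8, matching y values: 10, 13 (2 points).
  x = 11: rhs = 10, matching y values: none (0 points).
  x = 12: rhs = 9, matching y values: 3, 20 (2 points).
  x = 13: rhs = 11, matching y values: none (0 points).
  x = 14: rhs = 22, matching y values: none (0 points).
  x = 15: rhs = 2, matching y values: 5, 18 (2 points).
  x = 16: rhs = 3, matching y values: 7, 16 (2 points).
  x = 17: rhs = 8, matching y values: 10, 13 (2 points).
  x = 18: rhs = 0, matching y values: 0 (1 points).
  x = 19: rhs = 8, matching y values: 10, 13 (2 points).
  x = 20: rhs = 15, matching y values: none (0 points).
  x = 21: rhs = 4, matching y values: 2, 21 (2 points).
  x = 22: rhs = 4, matching y values: 2, 21 (2 points).
Total affine count: 21.
Full point count |E(F_23)| = 21 + 1 = 22.
Hasse bound: |22 − (23+1)| = |-2| = 2 ≤ 2√23 ≈ 9.5917 ✓.


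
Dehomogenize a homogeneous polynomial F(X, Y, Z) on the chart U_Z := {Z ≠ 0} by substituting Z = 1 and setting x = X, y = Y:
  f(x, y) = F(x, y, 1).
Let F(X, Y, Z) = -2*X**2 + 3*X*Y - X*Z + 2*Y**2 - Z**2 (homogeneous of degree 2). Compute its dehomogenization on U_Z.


f(x, y) = -2*x**2 + 3*x*y - x + 2*y**2 - 1

On U_Z we set Z = 1. Each monomial c·X^i·Y^j·Z^k in F becomes c·x^i·y^j·1^k = c·x^i·y^j.
Substituting Z = 1: F(X, Y, 1) = -2*x**2 + 3*x*y - x + 2*y**2 - 1.
Note: deg(f) ≤ deg(F) = 2; strict inequality happens when F is divisible by Z (lost terms).


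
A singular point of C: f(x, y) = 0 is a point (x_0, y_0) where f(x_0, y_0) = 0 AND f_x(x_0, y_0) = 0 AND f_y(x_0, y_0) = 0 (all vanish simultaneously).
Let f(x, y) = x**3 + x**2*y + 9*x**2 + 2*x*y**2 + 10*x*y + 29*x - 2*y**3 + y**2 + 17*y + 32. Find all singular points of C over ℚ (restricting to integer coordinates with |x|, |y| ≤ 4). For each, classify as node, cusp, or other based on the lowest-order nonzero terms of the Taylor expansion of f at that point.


Singular points: {(-3, -1)}; classification: node.

Compute partial derivatives:
  f_x = 3*x**2 + 2*x*y + 18*x + 2*y**2 + 10*y + 29.
  f_y = x**2 + 4*x*y + 10*x - 6*y**2 + 2*y + 17.
Scan x_0 ∈ {−4, ..., 4}. For each x_0, f_y(x_0, y) is a polynomial in y; find its integer roots y ∈ {−4, ..., 4}, then test f_x and f at those candidates.
  x = -4: f_y(-4, y) = -6*y**2 - 14*y - 7; no integer root y with |y| ≤ 4.
  x = -3: f_y(-3, y) = -6*y**2 - 10*y - 4; vanishes at y ∈ {-1}. (-3, -1): f_x = 0, f = 0 — SINGULAR.
  x = -2: f_y(-2, y) = -6*y**2 - 6*y + 1; no integer root y with |y| ≤ 4.
  x = -1: f_y(-1, y) = -6*y**2 - 2*y + 8; vanishes at y ∈ {1}. (-1, 1): f_x = 24 ≠ 0.
  x = 0: f_y(0, y) = -6*y**2 + 2*y + 17; no integer root y with |y| ≤ 4.
  x = 1: f_y(1, y) = -6*y**2 + 6*y + 28; no integer root y with |y| ≤ 4.
  x = 2: f_y(2, y) = -6*y**2 + 10*y + 41; no integer root y with |y| ≤ 4.
  x = 3: f_y(3, y) = -6*y**2 + 14*y + 56; no integer root y with |y| ≤ 4.
  x = 4: f_y(4, y) = -6*y**2 + 18*y + 73; no integer root y with |y| ≤ 4.
Only singular point on the grid: (-3, -1).
Classify: substitute x = -3 + u, y = -1 + v and expand: f = u**3 + u**2*v - u**2 + 2*u*v**2 - 2*v**3 + v**2.
No constant or linear terms (consistent with a singular point). Quadratic part: -u**2 + v**2. Cubic part: u**3 + u**2*v + 2*u*v**2 - 2*v**3.
The quadratic part v**2 - u**2 = (v − u)(v + u) splits into two distinct linear factors, so there are two distinct tangent lines y − -1 = ±(x − -3) — this is a node (ordinary double point).
Classification: node.


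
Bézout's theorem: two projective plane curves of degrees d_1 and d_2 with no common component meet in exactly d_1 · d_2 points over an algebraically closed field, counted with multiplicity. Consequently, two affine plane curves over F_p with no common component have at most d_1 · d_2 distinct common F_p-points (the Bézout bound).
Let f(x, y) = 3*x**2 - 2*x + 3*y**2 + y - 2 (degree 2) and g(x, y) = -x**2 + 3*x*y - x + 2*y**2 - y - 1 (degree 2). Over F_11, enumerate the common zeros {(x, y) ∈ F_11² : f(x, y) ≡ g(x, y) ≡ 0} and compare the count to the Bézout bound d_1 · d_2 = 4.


Common zeros: {(3, 2), (3, 5)}; count = 2; Bézout bound = 4.

deg(f) = 2, deg(g) = 2, so Bézout bound = 4.
Scan x ∈ F_11. For each x, list the y ∈ F_11 with f(x, y) ≡ 0 and those with g(x, y) ≡ 0 (mod 11); the common zeros in that column are the intersection.
  x = 0: f ≡ 0 at y ∈ {8, 10}; g ≡ 0 at y ∈ {1, 5}; common: ∅.
  x = 1: f ≡ 0 at y ∈ ∅; g ≡ 0 at y ∈ ∅; common: ∅.
  x = 2: f ≡ 0 at y ∈ ∅; g ≡ 0 at y ∈ {1, 2}; common: ∅.
  x = 3: f ≡ 0 at y ∈ {2, 5}; g ≡ 0 at y ∈ {2, 5}; common: {2, 5}.
  x = 4: f ≡ 0 at y ∈ ∅; g ≡ 0 at y ∈ {4, 7}; common: ∅.
  x = 5: f ≡ 0 at y ∈ {2, 5}; g ≡ 0 at y ∈ {7, 8}; common: ∅.
  x = 6: f ≡ 0 at y ∈ ∅; g ≡ 0 at y ∈ ∅; common: ∅.
  x = 7: f ≡ 0 at y ∈ ∅; g ≡ 0 at y ∈ {4, 8}; common: ∅.
  x = 8: f ≡ 0 at y ∈ {8, 10}; g ≡ 0 at y ∈ ∅; common: ∅.
  x = 9: f ≡ 0 at y ∈ {3, 4}; g ≡ 0 at y ∈ ∅; common: ∅.
  x = 10: f ≡ 0 at y ∈ {3, 4}; g ≡ 0 at y ∈ ∅; common: ∅.
Collecting: common zeros = {(3, 2), (3, 5)}, so the count is 2.
Comparison with the Bézout bound: 2 ≤ 4 = deg(f)·deg(g), as expected for curves with no common component (the affine F_11-count falls short of the bound because intersections may lie at infinity, over extension fields, or carry multiplicity).


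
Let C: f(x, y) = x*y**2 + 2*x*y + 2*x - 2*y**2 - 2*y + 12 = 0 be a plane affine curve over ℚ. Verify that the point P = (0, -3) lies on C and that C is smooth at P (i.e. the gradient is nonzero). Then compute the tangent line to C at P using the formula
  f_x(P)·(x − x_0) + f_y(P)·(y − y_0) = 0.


Tangent line at P: 5*x + 10*y + 30 = 0.

Step 1: f(0, -3) = 0, so P lies on C.
Step 2: partial derivatives
  f_x(x, y) = y**2 + 2*y + 2, f_y(x, y) = 2*x*y + 2*x - 4*y - 2.
  f_x(P) = 5, f_y(P) = 10 (gradient nonzero, so P is smooth).
Step 3: tangent line at P: 5·(x − 0) + 10·(y − -3) = 0.
Expanding: 5*x + 10*y + 30 = 0.


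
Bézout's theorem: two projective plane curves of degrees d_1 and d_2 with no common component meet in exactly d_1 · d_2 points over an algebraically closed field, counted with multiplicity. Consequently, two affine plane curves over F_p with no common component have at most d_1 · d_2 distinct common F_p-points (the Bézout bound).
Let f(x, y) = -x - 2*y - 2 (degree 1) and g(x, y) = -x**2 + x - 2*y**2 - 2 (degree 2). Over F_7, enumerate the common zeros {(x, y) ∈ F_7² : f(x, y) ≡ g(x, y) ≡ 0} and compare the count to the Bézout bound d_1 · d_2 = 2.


Common zeros: ∅; count = 0; Bézout bound = 2.

deg(f) = 1, deg(g) = 2, so Bézout bound = 2.
Scan x ∈ F_7. For each x, list the y ∈ F_7 with f(x, y) ≡ 0 and those with g(x, y) ≡ 0 (mod 7); the common zeros in that column are the intersection.
  x = 0: f ≡ 0 at y ∈ {6}; g ≡ 0 at y ∈ ∅; common: ∅.
  x = 1: f ≡ 0 at y ∈ {2}; g ≡ 0 at y ∈ ∅; common: ∅.
  x = 2: f ≡ 0 at y ∈ {5}; g ≡ 0 at y ∈ ∅; common: ∅.
  x = 3: f ≡ 0 at y ∈ {1}; g ≡ 0 at y ∈ ∅; common: ∅.
  x = 4: f ≡ 0 at y ∈ {4}; g ≡ 0 at y ∈ {0}; common: ∅.
  x = 5: f ≡ 0 at y ∈ {0}; g ≡ 0 at y ∈ ∅; common: ∅.
  x = 6: f ≡ 0 at y ∈ {3}; g ≡ 0 at y ∈ ∅; common: ∅.
Collecting: common zeros = ∅, so the count is 0.
Comparison with the Bézout bound: 0 ≤ 2 = deg(f)·deg(g), as expected for curves with no common component (the affine F_7-count falls short of the bound because intersections may lie at infinity, over extension fields, or carry multiplicity).


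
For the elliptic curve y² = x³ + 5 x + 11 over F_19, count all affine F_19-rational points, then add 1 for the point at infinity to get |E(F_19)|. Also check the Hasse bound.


Affine points = {(0, 7), (0, 12), (1, 6), (1, 13), (4, 0), (5, 3), (5, 16), (7, 3), (7, 16), (9, 5), (9, 14), (10, 4), (10, 15), (16, 8), (16, 11), (18, 9), (18, 10)}; affine count = 17; |E(F_19)| = 18.

Discriminant check: Δ ∝ 4a³ + 27b² = 4·5³ + 27·11² = 4·125 + 27·121 ≡ 5 (mod 19). Nonzero ⇒ E is nonsingular.
For each x ∈ F_19, compute rhs = x³ + 5·x + 11 mod 19, then count y ∈ F_19 with y² ≡ rhs.
  x = 0: rhs = 11, matching y values: 7, 12 (2 points).
  x = 1: rhs = 17, matching y values: 6, 13 (2 points).
  x = 2: rhs = 10, matching y values: none (0 points).
  x = 3: rhs = 15, matching y values: none (0 points).
  x = 4: rhs = 0, matching y values: 0 (1 points).
  x = 5: rhs = 9, matching y values: 3, 16 (2 points).
  x = 6: rhs = 10, matching y values: none (0 points).
  x = 7: rhs = 9, matching y values: 3, 16 (2 points).
  x = 8: rhs = 12, matching y values: none (0 points).
  x = 9: rhs = 6, matching y values: 5, 14 (2 points).
  x = 10: rhs = 16, matching y values: 4, 15 (2 points).
  x = 11: rhs = 10, matching y values: none (0 points).
  x = 12: rhs = 13, matching y values: none (0 points).
  x = 13: rhs = 12, matching y values: none (0 points).
  x = 14: rhs = 13, matching y values: none (0 points).
  x = 15: rhs = 3, matching y values: none (0 points).
  x = 16: rhs = 7, matching y values: 8, 11 (2 points).
  x = 17: rhs = 12, matching y values: none (0 points).
  x = 18: rhs = 5, matching y values: 9, 10 (2 points).
Total affine count: 17.
Full point count |E(F_19)| = 17 + 1 = 18.
Hasse bound: |18 − (19+1)| = |-2| = 2 ≤ 2√19 ≈ 8.7178 ✓.


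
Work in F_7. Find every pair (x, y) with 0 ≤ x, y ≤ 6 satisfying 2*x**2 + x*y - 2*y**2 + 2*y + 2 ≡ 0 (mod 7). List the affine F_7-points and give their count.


Affine F_7-points: {(4, 5)}; count = 1.

For each of the 49 pairs (x, y) ∈ F_7², evaluate f(x, y) mod 7. Record the zeros.
  x = 0: [0↦2, 1↦2, 2↦5, 3↦4, 4↦6, 5↦4, 6↦5]  zeros at y ∈ ∅
  x = 1: [0↦4, 1↦5, 2↦2, 3↦2, 4↦5, 5↦4, 6↦6]  zeros at y ∈ ∅
  x = 2: [0↦3, 1↦5, 2↦3, 3↦4, 4↦1, 5↦1, 6↦4]  zeros at y ∈ ∅
  x = 3: [0↦6, 1↦2, 2↦1, 3↦3, 4↦1, 5↦2, 6↦6]  zeros at y ∈ ∅
  x = 4: [0↦6, 1↦3, 2↦3, 3↦6, 4↦5, 5↦0, 6↦5]  zeros at y ∈ {5}
  x = 5: [0↦3, 1↦1, 2↦2, 3↦6, 4↦6, 5↦2, 6↦1]  zeros at y ∈ ∅
  x = 6: [0↦4, 1↦3, 2↦5, 3↦3, 4↦4, 5↦1, 6↦1]  zeros at y ∈ ∅
Collecting zeros: affine points = {(4, 5)}.
Total count |C(F_7)_aff| = 1.


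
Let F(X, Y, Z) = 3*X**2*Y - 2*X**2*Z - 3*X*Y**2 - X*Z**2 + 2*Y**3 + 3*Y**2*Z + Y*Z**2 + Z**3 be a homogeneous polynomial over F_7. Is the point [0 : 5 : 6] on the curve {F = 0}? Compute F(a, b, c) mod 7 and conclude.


F(0,5,6) ≡ 4 (mod 7); P is NOT on the curve.

Evaluate F(0, 5, 6) term-by-term (mod 7).
  3*X**2*Y ↦ 3·0·5·1 = 0
  -2*X**2*Z ↦ -2·0·1·6 = 0
  -3*X*Y**2 ↦ -3·0·25·1 = 0
  -X*Z**2 ↦ -1·0·1·36 = 0
  2*Y**3 ↦ 2·1·125·1 = 250
  3*Y**2*Z ↦ 3·1·25·6 = 450
  Y*Z**2 ↦ 1·1·5·36 = 180
  Z**3 ↦ 1·1·1·216 = 216
Sum: F(0, 5, 6) = (0) + (0) + (0) + (0) + (250) + (450) + (180) + (216) = 1096.
Reducing mod 7: 1096 ≡ 4 (mod 7).
Since F(a, b, c) ≡ 4 ≠ 0 (mod 7), P does NOT lie on the curve.


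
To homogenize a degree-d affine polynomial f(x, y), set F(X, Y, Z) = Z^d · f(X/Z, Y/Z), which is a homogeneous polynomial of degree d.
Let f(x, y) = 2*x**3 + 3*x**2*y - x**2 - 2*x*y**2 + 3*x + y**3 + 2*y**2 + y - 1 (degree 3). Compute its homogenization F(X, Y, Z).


F(X, Y, Z) = 2*X**3 + 3*X**2*Y - X**2*Z - 2*X*Y**2 + 3*X*Z**2 + Y**3 + 2*Y**2*Z + Y*Z**2 - Z**3

deg(f) = 3.
Substitute x = X/Z, y = Y/Z into f, then multiply by Z^3.
  monomial 2·x^3·y^0 ↦ 2·X^3·Y^0·Z^0.
  monomial 3·x^2·y^1 ↦ 3·X^2·Y^1·Z^0.
  monomial -1·x^2·y^0 ↦ -1·X^2·Y^0·Z^1.
  monomial -2·x^1·y^2 ↦ -2·X^1·Y^2·Z^0.
  monomial 3·x^1·y^0 ↦ 3·X^1·Y^0·Z^2.
  monomial 1·x^0·y^3 ↦ 1·X^0·Y^3·Z^0.
  monomial 2·x^0·y^2 ↦ 2·X^0·Y^2·Z^1.
  monomial 1·x^0·y^1 ↦ 1·X^0·Y^1·Z^2.
  monomial -1·x^0·y^0 ↦ -1·X^0·Y^0·Z^3.
Collecting: F(X, Y, Z) = 2*X**3 + 3*X**2*Y - X**2*Z - 2*X*Y**2 + 3*X*Z**2 + Y**3 + 2*Y**2*Z + Y*Z**2 - Z**3.


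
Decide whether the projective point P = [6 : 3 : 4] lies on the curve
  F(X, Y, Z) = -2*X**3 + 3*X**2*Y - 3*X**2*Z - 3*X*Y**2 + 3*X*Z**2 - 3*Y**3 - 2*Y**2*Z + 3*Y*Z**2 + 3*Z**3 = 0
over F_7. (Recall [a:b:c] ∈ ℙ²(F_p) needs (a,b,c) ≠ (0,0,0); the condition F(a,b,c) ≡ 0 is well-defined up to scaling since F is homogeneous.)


F(6,3,4) ≡ 0 (mod 7); P is on the curve.

Evaluate F(6, 3, 4) term-by-term (mod 7).
  -2*X**3 ↦ -2·216·1·1 = -432
  3*X**2*Y ↦ 3·36·3·1 = 324
  -3*X**2*Z ↦ -3·36·1·4 = -432
  -3*X*Y**2 ↦ -3·6·9·1 = -162
  3*X*Z**2 ↦ 3·6·1·16 = 288
  -3*Y**3 ↦ -3·1·27·1 = -81
  -2*Y**2*Z ↦ -2·1·9·4 = -72
  3*Y*Z**2 ↦ 3·1·3·16 = 144
  3*Z**3 ↦ 3·1·1·64 = 192
Sum: F(6, 3, 4) = (-432) + (324) + (-432) + (-162) + (288) + (-81) + (-72) + (144) + (192) = -231.
Reducing mod 7: -231 ≡ 0 (mod 7).
Since F(a, b, c) ≡ 0 (mod 7), P lies on the curve.


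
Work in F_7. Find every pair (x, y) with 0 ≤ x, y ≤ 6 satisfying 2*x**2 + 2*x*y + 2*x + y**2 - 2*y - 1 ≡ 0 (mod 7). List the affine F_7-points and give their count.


Affine F_7-points: {(0, 4), (0, 5), (1, 2), (1, 5), (2, 1), (2, 4), (3, 1), (3, 2)}; count = 8.

For each of the 49 pairs (x, y) ∈ F_7², evaluate f(x, y) mod 7. Record the zeros.
  x = 0: [0↦6, 1↦5, 2↦6, 3↦2, 4↦0, 5↦0, 6↦2]  zeros at y ∈ {4, 5}
  x = 1: [0↦3, 1↦4, 2↦0, 3↦5, 4↦5, 5↦0, 6↦4]  zeros at y ∈ {2, 5}
  x = 2: [0↦4, 1↦0, 2↦5, 3↦5, 4↦0, 5↦4, 6↦3]  zeros at y ∈ {1, 4}
  x = 3: [0↦2, 1↦0, 2↦0, 3↦2, 4↦6, 5↦5, 6↦6]  zeros at y ∈ {1, 2}
  x = 4: [0↦4, 1↦4, 2↦6, 3↦3, 4↦2, 5↦3, 6↦6]  zeros at y ∈ ∅
  x = 5: [0↦3, 1↦5, 2↦2, 3↦1, 4↦2, 5↦5, 6↦3]  zeros at y ∈ ∅
  x = 6: [0↦6, 1↦3, 2↦2, 3↦3, 4↦6, 5↦4, 6↦4]  zeros at y ∈ ∅
Collecting zeros: affine points = {(0, 4), (0, 5), (1, 2), (1, 5), (2, 1), (2, 4), (3, 1), (3, 2)}.
Total count |C(F_7)_aff| = 8.


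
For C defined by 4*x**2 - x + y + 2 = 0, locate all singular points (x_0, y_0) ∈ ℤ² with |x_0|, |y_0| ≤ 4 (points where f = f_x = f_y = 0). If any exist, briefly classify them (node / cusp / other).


No singular points in the scanned grid; C is smooth there.

Compute partial derivatives:
  f_x = 8*x - 1.
  f_y = 1.
f_y = 1 is a nonzero constant, so f_y never vanishes: no point (x, y) can satisfy f = f_x = f_y = 0. In particular no (x, y) ∈ {−4, ..., 4}² is singular; the curve is smooth.


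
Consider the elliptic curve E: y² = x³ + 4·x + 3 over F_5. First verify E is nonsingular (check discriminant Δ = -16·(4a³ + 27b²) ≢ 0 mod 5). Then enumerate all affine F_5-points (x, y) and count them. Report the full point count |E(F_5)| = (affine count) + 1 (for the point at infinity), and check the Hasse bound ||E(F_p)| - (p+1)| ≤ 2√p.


Affine points = {(2, 2), (2, 3)}; affine count = 2; |E(F_5)| = 3.

Discriminant check: Δ ∝ 4a³ + 27b² = 4·4³ + 27·3² = 4·64 + 27·9 ≡ 4 (mod 5). Nonzero ⇒ E is nonsingular.
For each x ∈ F_5, compute rhs = x³ + 4·x + 3 mod 5, then count y ∈ F_5 with y² ≡ rhs.
  x = 0: rhs = 3, matching y values: none (0 points).
  x = 1: rhs = 3, matching y values: none (0 points).
  x = 2: rhs = 4, matching y values: 2, 3 (2 points).
  x = 3: rhs = 2, matching y values: none (0 points).
  x = 4: rhs = 3, matching y values: none (0 points).
Total affine count: 2.
Full point count |E(F_5)| = 2 + 1 = 3.
Hasse bound: |3 − (5+1)| = |-3| = 3 ≤ 2√5 ≈ 4.4721 ✓.


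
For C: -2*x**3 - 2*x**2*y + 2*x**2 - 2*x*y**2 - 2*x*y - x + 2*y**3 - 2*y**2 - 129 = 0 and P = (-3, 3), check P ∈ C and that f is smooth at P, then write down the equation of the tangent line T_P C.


Tangent line at P: -55*x + 66*y - 363 = 0.

Step 1: f(-3, 3) = 0, so P lies on C.
Step 2: partial derivatives
  f_x(x, y) = -6*x**2 - 4*x*y + 4*x - 2*y**2 - 2*y - 1, f_y(x, y) = -2*x**2 - 4*x*y - 2*x + 6*y**2 - 4*y.
  f_x(P) = -55, f_y(P) = 66 (gradient nonzero, so P is smooth).
Step 3: tangent line at P: -55·(x − -3) + 66·(y − 3) = 0.
Expanding: -55*x + 66*y - 363 = 0.


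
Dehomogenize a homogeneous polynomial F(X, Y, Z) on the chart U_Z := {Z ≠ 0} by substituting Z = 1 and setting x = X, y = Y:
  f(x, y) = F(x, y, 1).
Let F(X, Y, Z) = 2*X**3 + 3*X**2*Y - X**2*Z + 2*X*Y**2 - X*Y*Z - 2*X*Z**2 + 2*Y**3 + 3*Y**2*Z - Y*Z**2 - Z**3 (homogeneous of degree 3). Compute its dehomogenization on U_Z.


f(x, y) = 2*x**3 + 3*x**2*y - x**2 + 2*x*y**2 - x*y - 2*x + 2*y**3 + 3*y**2 - y - 1

On U_Z we set Z = 1. Each monomial c·X^i·Y^j·Z^k in F becomes c·x^i·y^j·1^k = c·x^i·y^j.
Substituting Z = 1: F(X, Y, 1) = 2*x**3 + 3*x**2*y - x**2 + 2*x*y**2 - x*y - 2*x + 2*y**3 + 3*y**2 - y - 1.
Note: deg(f) ≤ deg(F) = 3; strict inequality happens when F is divisible by Z (lost terms).


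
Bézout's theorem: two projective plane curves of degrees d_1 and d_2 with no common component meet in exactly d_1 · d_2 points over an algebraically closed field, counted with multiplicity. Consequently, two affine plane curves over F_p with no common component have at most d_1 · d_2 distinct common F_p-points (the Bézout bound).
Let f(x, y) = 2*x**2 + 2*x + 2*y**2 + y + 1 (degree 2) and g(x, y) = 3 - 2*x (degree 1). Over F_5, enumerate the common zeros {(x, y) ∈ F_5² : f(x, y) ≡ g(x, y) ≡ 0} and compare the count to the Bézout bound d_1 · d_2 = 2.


Common zeros: ∅; count = 0; Bézout bound = 2.

deg(f) = 2, deg(g) = 1, so Bézout bound = 2.
Scan x ∈ F_5. For each x, list the y ∈ F_5 with f(x, y) ≡ 0 and those with g(x, y) ≡ 0 (mod 5); the common zeros in that column are the intersection.
  x = 0: f ≡ 0 at y ∈ ∅; g ≡ 0 at y ∈ ∅; common: ∅.
  x = 1: f ≡ 0 at y ∈ {0, 2}; g ≡ 0 at y ∈ ∅; common: ∅.
  x = 2: f ≡ 0 at y ∈ ∅; g ≡ 0 at y ∈ ∅; common: ∅.
  x = 3: f ≡ 0 at y ∈ {0, 2}; g ≡ 0 at y ∈ ∅; common: ∅.
  x = 4: f ≡ 0 at y ∈ ∅; g ≡ 0 at y ∈ {0, 1, 2, 3, 4}; common: ∅.
Collecting: common zeros = ∅, so the count is 0.
Comparison with the Bézout bound: 0 ≤ 2 = deg(f)·deg(g), as expected for curves with no common component (the affine F_5-count falls short of the bound because intersections may lie at infinity, over extension fields, or carry multiplicity).


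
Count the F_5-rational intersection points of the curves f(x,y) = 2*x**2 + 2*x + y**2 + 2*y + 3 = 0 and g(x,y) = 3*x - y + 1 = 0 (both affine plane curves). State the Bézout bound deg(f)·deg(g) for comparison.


Common zeros: ∅; count = 0; Bézout bound = 2.

deg(f) = 2, deg(g) = 1, so Bézout bound = 2.
Scan x ∈ F_5. For each x, list the y ∈ F_5 with f(x, y) ≡ 0 and those with g(x, y) ≡ 0 (mod 5); the common zeros in that column are the intersection.
  x = 0: f ≡ 0 at y ∈ ∅; g ≡ 0 at y ∈ {1}; common: ∅.
  x = 1: f ≡ 0 at y ∈ {1, 2}; g ≡ 0 at y ∈ {4}; common: ∅.
  x = 2: f ≡ 0 at y ∈ {0, 3}; g ≡ 0 at y ∈ {2}; common: ∅.
  x = 3: f ≡ 0 at y ∈ {1, 2}; g ≡ 0 at y ∈ {0}; common: ∅.
  x = 4: f ≡ 0 at y ∈ ∅; g ≡ 0 at y ∈ {3}; common: ∅.
Collecting: common zeros = ∅, so the count is 0.
Comparison with the Bézout bound: 0 ≤ 2 = deg(f)·deg(g), as expected for curves with no common component (the affine F_5-count falls short of the bound because intersections may lie at infinity, over extension fields, or carry multiplicity).


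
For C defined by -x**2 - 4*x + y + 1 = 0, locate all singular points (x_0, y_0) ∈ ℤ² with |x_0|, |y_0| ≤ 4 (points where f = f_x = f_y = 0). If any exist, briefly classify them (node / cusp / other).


No singular points in the scanned grid; C is smooth there.

Compute partial derivatives:
  f_x = -2*x - 4.
  f_y = 1.
f_y = 1 is a nonzero constant, so f_y never vanishes: no point (x, y) can satisfy f = f_x = f_y = 0. In particular no (x, y) ∈ {−4, ..., 4}² is singular; the curve is smooth.


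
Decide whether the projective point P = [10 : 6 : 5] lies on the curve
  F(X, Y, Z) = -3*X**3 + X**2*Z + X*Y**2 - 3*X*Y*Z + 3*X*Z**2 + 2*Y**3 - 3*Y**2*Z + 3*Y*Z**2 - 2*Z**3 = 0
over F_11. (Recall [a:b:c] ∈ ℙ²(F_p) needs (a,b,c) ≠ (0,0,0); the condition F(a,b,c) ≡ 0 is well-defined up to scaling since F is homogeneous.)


F(10,6,5) ≡ 2 (mod 11); P is NOT on the curve.

Evaluate F(10, 6, 5) term-by-term (mod 11).
  -3*X**3 ↦ -3·1000·1·1 = -3000
  X**2*Z ↦ 1·100·1·5 = 500
  X*Y**2 ↦ 1·10·36·1 = 360
  -3*X*Y*Z ↦ -3·10·6·5 = -900
  3*X*Z**2 ↦ 3·10·1·25 = 750
  2*Y**3 ↦ 2·1·216·1 = 432
  -3*Y**2*Z ↦ -3·1·36·5 = -540
  3*Y*Z**2 ↦ 3·1·6·25 = 450
  -2*Z**3 ↦ -2·1·1·125 = -250
Sum: F(10, 6, 5) = (-3000) + (500) + (360) + (-900) + (750) + (432) + (-540) + (450) + (-250) = -2198.
Reducing mod 11: -2198 ≡ 2 (mod 11).
Since F(a, b, c) ≡ 2 ≠ 0 (mod 11), P does NOT lie on the curve.


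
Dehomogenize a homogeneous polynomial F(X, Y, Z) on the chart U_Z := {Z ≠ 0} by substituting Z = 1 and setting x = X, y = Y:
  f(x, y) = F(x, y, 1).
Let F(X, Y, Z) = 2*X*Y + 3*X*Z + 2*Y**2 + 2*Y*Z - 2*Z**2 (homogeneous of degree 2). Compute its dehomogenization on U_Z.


f(x, y) = 2*x*y + 3*x + 2*y**2 + 2*y - 2

On U_Z we set Z = 1. Each monomial c·X^i·Y^j·Z^k in F becomes c·x^i·y^j·1^k = c·x^i·y^j.
Substituting Z = 1: F(X, Y, 1) = 2*x*y + 3*x + 2*y**2 + 2*y - 2.
Note: deg(f) ≤ deg(F) = 2; strict inequality happens when F is divisible by Z (lost terms).


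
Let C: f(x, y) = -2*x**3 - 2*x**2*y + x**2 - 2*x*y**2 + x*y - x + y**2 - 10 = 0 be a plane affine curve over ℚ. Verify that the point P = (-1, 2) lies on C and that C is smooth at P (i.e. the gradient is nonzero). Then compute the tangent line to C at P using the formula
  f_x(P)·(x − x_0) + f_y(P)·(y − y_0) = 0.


Tangent line at P: -7*x + 9*y - 25 = 0.

Step 1: f(-1, 2) = 0, so P lies on C.
Step 2: partial derivatives
  f_x(x, y) = -6*x**2 - 4*x*y + 2*x - 2*y**2 + y - 1, f_y(x, y) = -2*x**2 - 4*x*y + x + 2*y.
  f_x(P) = -7, f_y(P) = 9 (gradient nonzero, so P is smooth).
Step 3: tangent line at P: -7·(x − -1) + 9·(y − 2) = 0.
Expanding: -7*x + 9*y - 25 = 0.


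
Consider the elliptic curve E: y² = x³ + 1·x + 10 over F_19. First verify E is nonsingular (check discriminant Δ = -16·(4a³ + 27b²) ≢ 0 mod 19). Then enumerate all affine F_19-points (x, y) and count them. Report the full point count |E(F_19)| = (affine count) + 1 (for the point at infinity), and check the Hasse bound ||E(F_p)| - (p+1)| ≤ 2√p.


Affine points = {(2, 1), (2, 18), (5, 8), (5, 11), (6, 2), (6, 17), (8, 6), (8, 13), (9, 8), (9, 11), (13, 4), (13, 15), (17, 0)}; affine count = 13; |E(F_19)| = 14.

Discriminant check: Δ ∝ 4a³ + 27b² = 4·1³ + 27·10² = 4·1 + 27·100 ≡ 6 (mod 19). Nonzero ⇒ E is nonsingular.
For each x ∈ F_19, compute rhs = x³ + 1·x + 10 mod 19, then count y ∈ F_19 with y² ≡ rhs.
  x = 0: rhs = 10, matching y values: none (0 points).
  x = 1: rhs = 12, matching y values: none (0 points).
  x = 2: rhs = 1, matching y values: 1, 18 (2 points).
  x = 3: rhs = 2, matching y values: none (0 points).
  x = 4: rhs = 2, matching y values: none (0 points).
  x = 5: rhs = 7, matching y values: 8, 11 (2 points).
  x = 6: rhs = 4, matching y values: 2, 17 (2 points).
  x = 7: rhs = 18, matching y values: none (0 points).
  x = 8: rhs = 17, matching y values: 6, 13 (2 points).
  x = 9: rhs = 7, matching y values: 8, 11 (2 points).
  x = 10: rhs = 13, matching y values: none (0 points).
  x = 11: rhs = 3, matching y values: none (0 points).
  x = 12: rhs = 2, matching y values: none (0 points).
  x = 13: rhs = 16, matching y values: 4, 15 (2 points).
  x = 14: rhs = 13, matching y values: none (0 points).
  x = 15: rhs = 18, matching y values: none (0 points).
  x = 16: rhs = 18, matching y values: none (0 points).
  x = 17: rhs = 0, matching y values: 0 (1 points).
  x = 18: rhs = 8, matching y values: none (0 points).
Total affine count: 13.
Full point count |E(F_19)| = 13 + 1 = 14.
Hasse bound: |14 − (19+1)| = |-6| = 6 ≤ 2√19 ≈ 8.7178 ✓.


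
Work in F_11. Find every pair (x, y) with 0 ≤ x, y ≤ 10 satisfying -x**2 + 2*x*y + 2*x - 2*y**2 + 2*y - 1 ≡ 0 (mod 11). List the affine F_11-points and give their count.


Affine F_11-points: {(1, 0), (1, 2), (5, 2), (5, 4), (7, 1), (7, 7), (8, 1), (8, 8), (9, 3), (9, 7), (10, 3), (10, 8)}; count = 12.

For each of the 121 pairs (x, y) ∈ F_11², evaluate f(x, y) mod 11. Record the zeros.
  x = 0: [0↦10, 1↦10, 2↦6, 3↦9, 4↦8, 5↦3, 6↦5, 7↦3, 8↦8, 9↦9, 10↦6]  zeros at y ∈ ∅
  x = 1: [0↦0, 1↦2, 2↦0, 3↦5, 4↦6, 5↦3, 6↦7, 7↦7, 8↦3, 9↦6, 10↦5]  zeros at y ∈ {0, 2}
  x = 2: [0↦10, 1↦3, 2↦3, 3↦10, 4↦2, 5↦1, 6↦7, 7↦9, 8↦7, 9↦1, 10↦2]  zeros at y ∈ ∅
  x = 3: [0↦7, 1↦2, 2↦4, 3↦2, 4↦7, 5↦8, 6↦5, 7↦9, 8↦9, 9↦5, 10↦8]  zeros at y ∈ ∅
  x = 4: [0↦2, 1↦10, 2↦3, 3↦3, 4↦10, 5↦2, 6↦1, 7↦7, 8↦9, 9↦7, 10↦1]  zeros at y ∈ ∅
  x = 5: [0↦6, 1↦5, 2↦0, 3↦2, 4↦0, 5↦5, 6↦6, 7↦3, 8↦7, 9↦7, 10↦3]  zeros at y ∈ {2, 4}
  x = 6: [0↦8, 1↦9, 2↦6, 3↦10, 4↦10, 5↦6, 6↦9, 7↦8, 8↦3, 9↦5, 10↦3]  zeros at y ∈ ∅
  x = 7: [0↦8, 1↦0, 2↦10, 3↦5, 4↦7, 5↦5, 6↦10, 7↦0, 8↦8, 9↦1, 10↦1]  zeros at y ∈ {1, 7}
  x = 8: [0↦6, 1↦0, 2↦1, 3↦9, 4↦2, 5↦2, 6↦9, 7↦1, 8↦0, 9↦6, 10↦8]  zeros at y ∈ {1, 8}
  x = 9: [0↦2, 1↦9, 2↦1, 3↦0, 4↦6, 5↦8, 6↦6, 7↦0, 8↦1, 9↦9, 10↦2]  zeros at y ∈ {3, 7}
  x = 10: [0↦7, 1↦5, 2↦10, 3↦0, 4↦8, 5↦1, 6↦1, 7↦8, 8↦0, 9↦10, 10↦5]  zeros at y ∈ {3, 8}
Collecting zeros: affine points = {(1, 0), (1, 2), (5, 2), (5, 4), (7, 1), (7, 7), (8, 1), (8, 8), (9, 3), (9, 7), (10, 3), (10, 8)}.
Total count |C(F_11)_aff| = 12.


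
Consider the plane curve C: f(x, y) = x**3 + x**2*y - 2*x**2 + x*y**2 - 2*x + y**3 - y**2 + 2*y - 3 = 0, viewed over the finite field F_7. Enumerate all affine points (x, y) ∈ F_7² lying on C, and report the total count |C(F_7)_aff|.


Affine F_7-points: {(0, 3), (0, 6), (1, 4), (2, 0), (3, 0), (3, 1), (3, 4), (4, 0), (4, 2), (5, 2), (6, 3)}; count = 11.

For each of the 49 pairs (x, y) ∈ F_7², evaluate f(x, y) mod 7. Record the zeros.
  x = 0: [0↦4, 1↦6, 2↦5, 3↦0, 4↦4, 5↦2, 6↦0]  zeros at y ∈ {3, 6}
  x = 1: [0↦1, 1↦5, 2↦1, 3↦2, 4↦0, 5↦1, 6↦4]  zeros at y ∈ {4}
  x = 2: [0↦0, 1↦1, 2↦3, 3↦5, 4↦6, 5↦5, 6↦1]  zeros at y ∈ {0}
  x = 3: [0↦0, 1↦0, 2↦3, 3↦1, 4↦0, 5↦6, 6↦4]  zeros at y ∈ {0, 1, 4}
  x = 4: [0↦0, 1↦1, 2↦0, 3↦3, 4↦2, 5↦3, 6↦5]  zeros at y ∈ {0, 2}
  x = 5: [0↦6, 1↦3, 2↦0, 3↦3, 4↦4, 5↦2, 6↦3]  zeros at y ∈ {2}
  x = 6: [0↦3, 1↦5, 2↦2, 3↦0, 4↦5, 5↦2, 6↦4]  zeros at y ∈ {3}
Collecting zeros: affine points = {(0, 3), (0, 6), (1, 4), (2, 0), (3, 0), (3, 1), (3, 4), (4, 0), (4, 2), (5, 2), (6, 3)}.
Total count |C(F_7)_aff| = 11.


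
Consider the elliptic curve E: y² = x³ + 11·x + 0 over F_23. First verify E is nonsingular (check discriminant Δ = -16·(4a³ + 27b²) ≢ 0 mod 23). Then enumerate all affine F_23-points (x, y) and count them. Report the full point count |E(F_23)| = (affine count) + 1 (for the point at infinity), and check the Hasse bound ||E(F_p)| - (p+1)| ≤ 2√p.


Affine points = {(0, 0), (1, 9), (1, 14), (4, 4), (4, 19), (6, 11), (6, 12), (7, 11), (7, 12), (8, 5), (8, 18), (9, 0), (10, 11), (10, 12), (11, 7), (11, 16), (14, 0), (18, 2), (18, 21), (20, 3), (20, 20), (21, 4), (21, 19)}; affine count = 23; |E(F_23)| = 24.

Discriminant check: Δ ∝ 4a³ + 27b² = 4·11³ + 27·0² = 4·1331 + 27·0 ≡ 11 (mod 23). Nonzero ⇒ E is nonsingular.
For each x ∈ F_23, compute rhs = x³ + 11·x + 0 mod 23, then count y ∈ F_23 with y² ≡ rhs.
  x = 0: rhs = 0, matching y values: 0 (1 points).
  x = 1: rhs = 12, matching y values: 9, 14 (2 points).
  x = 2: rhs = 7, matching y values: none (0 points).
  x = 3: rhs = 14, matching y values: none (0 points).
  x = 4: rhs = 16, matching y values: 4, 19 (2 points).
  x = 5: rhs = 19, matching y values: none (0 points).
  x = 6: rhs = 6, matching y values: 11, 12 (2 points).
  x = 7: rhs = 6, matching y values: 11, 12 (2 points).
  x = 8: rhs = 2, matching y values: 5, 18 (2 points).
  x = 9: rhs = 0, matching y values: 0 (1 points).
  x = 10: rhs = 6, matching y values: 11, 12 (2 points).
  x = 11: rhs = 3, matching y values: 7, 16 (2 points).
  x = 12: rhs = 20, matching y values: none (0 points).
  x = 13: rhs = 17, matching y values: none (0 points).
  x = 14: rhs = 0, matching y values: 0 (1 points).
  x = 15: rhs = 21, matching y values: none (0 points).
  x = 16: rhs = 17, matching y values: none (0 points).
  x = 17: rhs = 17, matching y values: none (0 points).
  x = 18: rhs = 4, matching y values: 2, 21 (2 points).
  x = 19: rhs = 7, matching y values: none (0 points).
  x = 20: rhs = 9, matching y values: 3, 20 (2 points).
  x = 21: rhs = 16, matching y values: 4, 19 (2 points).
  x = 22: rhs = 11, matching y values: none (0 points).
Total affine count: 23.
Full point count |E(F_23)| = 23 + 1 = 24.
Hasse bound: |24 − (23+1)| = |0| = 0 ≤ 2√23 ≈ 9.5917 ✓.


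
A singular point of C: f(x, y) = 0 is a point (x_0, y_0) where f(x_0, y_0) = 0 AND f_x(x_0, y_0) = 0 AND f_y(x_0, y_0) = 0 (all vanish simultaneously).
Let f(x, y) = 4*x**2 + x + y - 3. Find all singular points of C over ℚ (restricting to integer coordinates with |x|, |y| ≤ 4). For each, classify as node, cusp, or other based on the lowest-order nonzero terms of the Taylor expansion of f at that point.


No singular points in the scanned grid; C is smooth there.

Compute partial derivatives:
  f_x = 8*x + 1.
  f_y = 1.
f_y = 1 is a nonzero constant, so f_y never vanishes: no point (x, y) can satisfy f = f_x = f_y = 0. In particular no (x, y) ∈ {−4, ..., 4}² is singular; the curve is smooth.
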